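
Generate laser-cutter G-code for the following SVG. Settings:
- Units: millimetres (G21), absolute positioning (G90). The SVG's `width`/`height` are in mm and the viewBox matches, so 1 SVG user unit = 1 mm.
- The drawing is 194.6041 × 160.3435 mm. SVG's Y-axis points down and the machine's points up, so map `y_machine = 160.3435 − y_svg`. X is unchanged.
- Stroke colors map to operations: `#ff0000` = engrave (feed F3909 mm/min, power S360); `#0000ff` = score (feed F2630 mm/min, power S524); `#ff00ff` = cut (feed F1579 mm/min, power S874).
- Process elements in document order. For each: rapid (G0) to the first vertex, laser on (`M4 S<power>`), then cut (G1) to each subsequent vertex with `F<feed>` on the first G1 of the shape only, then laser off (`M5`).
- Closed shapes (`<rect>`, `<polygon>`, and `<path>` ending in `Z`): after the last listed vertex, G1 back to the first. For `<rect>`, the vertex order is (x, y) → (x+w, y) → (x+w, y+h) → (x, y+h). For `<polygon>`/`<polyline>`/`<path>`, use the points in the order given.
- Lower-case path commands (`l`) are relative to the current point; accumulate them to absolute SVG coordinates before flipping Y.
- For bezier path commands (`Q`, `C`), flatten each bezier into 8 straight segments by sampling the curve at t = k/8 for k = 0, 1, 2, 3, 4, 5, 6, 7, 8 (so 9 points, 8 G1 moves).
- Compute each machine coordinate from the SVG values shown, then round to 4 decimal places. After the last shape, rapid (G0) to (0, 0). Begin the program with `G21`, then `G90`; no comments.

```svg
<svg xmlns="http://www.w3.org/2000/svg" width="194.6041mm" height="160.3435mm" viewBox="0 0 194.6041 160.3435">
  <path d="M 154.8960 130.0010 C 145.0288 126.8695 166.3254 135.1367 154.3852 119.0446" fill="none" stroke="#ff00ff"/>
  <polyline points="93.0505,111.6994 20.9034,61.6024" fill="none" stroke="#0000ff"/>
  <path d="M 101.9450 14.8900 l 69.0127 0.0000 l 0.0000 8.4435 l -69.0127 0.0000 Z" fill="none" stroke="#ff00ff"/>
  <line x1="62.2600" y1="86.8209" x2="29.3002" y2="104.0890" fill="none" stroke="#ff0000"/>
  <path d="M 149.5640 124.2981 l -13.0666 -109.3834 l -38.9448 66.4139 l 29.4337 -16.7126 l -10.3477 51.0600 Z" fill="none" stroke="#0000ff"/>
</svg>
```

1 u = 1 mm; y_m = 160.3435 − y.

[1] `<path>` cubic bezier, #ff00ff→cut S874 F1579: (154.8960,30.3425) → (152.5308,31.0523) → (152.3326,31.1126) → (153.5465,30.9423) → (155.4180,30.9605) → (157.1923,31.5862) → (158.1147,33.2385) → (157.4306,36.3364) → (154.3852,41.2989)

[2] `<polyline>` line segment, #0000ff→score S524 F2630: (93.0505,48.6441) → (20.9034,98.7411)

[3] `<path>` rectangle, #ff00ff→cut S874 F1579: (101.9450,145.4535) → (170.9577,145.4535) → (170.9577,137.0100) → (101.9450,137.0100) → (101.9450,145.4535) (closed)

[4] `<line>` line segment, #ff0000→engrave S360 F3909: (62.2600,73.5226) → (29.3002,56.2545)

[5] `<path>` closed polygon, #0000ff→score S524 F2630: (149.5640,36.0454) → (136.4974,145.4288) → (97.5526,79.0149) → (126.9863,95.7275) → (116.6386,44.6675) → (149.5640,36.0454) (closed)

G21
G90
G0 X154.8960 Y30.3425
M4 S874
G1 X152.5308 Y31.0523 F1579
G1 X152.3326 Y31.1126
G1 X153.5465 Y30.9423
G1 X155.4180 Y30.9605
G1 X157.1923 Y31.5862
G1 X158.1147 Y33.2385
G1 X157.4306 Y36.3364
G1 X154.3852 Y41.2989
M5
G0 X93.0505 Y48.6441
M4 S524
G1 X20.9034 Y98.7411 F2630
M5
G0 X101.9450 Y145.4535
M4 S874
G1 X170.9577 Y145.4535 F1579
G1 X170.9577 Y137.0100
G1 X101.9450 Y137.0100
G1 X101.9450 Y145.4535
M5
G0 X62.2600 Y73.5226
M4 S360
G1 X29.3002 Y56.2545 F3909
M5
G0 X149.5640 Y36.0454
M4 S524
G1 X136.4974 Y145.4288 F2630
G1 X97.5526 Y79.0149
G1 X126.9863 Y95.7275
G1 X116.6386 Y44.6675
G1 X149.5640 Y36.0454
M5
G0 X0.0000 Y0.0000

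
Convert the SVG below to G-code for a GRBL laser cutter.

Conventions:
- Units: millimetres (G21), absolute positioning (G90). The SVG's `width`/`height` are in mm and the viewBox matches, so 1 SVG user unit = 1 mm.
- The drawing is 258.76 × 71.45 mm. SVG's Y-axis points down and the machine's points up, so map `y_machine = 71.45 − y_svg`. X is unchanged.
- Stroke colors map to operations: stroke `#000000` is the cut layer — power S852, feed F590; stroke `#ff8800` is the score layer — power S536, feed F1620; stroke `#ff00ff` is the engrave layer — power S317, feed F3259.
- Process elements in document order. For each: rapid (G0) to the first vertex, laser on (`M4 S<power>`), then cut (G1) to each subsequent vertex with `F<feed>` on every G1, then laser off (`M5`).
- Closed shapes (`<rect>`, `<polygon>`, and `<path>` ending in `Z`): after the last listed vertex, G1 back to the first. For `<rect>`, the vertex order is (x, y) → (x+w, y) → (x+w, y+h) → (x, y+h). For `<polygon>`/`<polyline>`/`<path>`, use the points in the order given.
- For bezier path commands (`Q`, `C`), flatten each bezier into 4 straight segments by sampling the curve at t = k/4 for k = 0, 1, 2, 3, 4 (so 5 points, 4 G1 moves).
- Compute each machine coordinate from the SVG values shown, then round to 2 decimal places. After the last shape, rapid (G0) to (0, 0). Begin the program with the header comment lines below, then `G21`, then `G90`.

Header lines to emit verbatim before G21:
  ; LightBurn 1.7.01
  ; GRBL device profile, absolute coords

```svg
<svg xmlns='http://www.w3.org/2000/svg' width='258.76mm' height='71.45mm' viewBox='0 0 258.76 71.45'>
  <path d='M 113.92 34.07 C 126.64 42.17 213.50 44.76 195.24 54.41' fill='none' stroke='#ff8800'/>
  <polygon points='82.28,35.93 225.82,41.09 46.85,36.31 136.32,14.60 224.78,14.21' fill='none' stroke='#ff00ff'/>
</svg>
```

Since the viewBox matches the mm dimensions, user units are millimetres directly. The only transform is the Y-flip y_m = 71.45 − y_svg.

Shape 1 is a cubic bezier drawn with `<path>`. Its stroke #ff8800 means score at S536, F1620. After flipping Y the toolpath is (113.92,37.38) → (134.56,32.14) → (166.20,27.79) → (192.03,23.15) → (195.24,17.04).

Shape 2 is a closed polygon drawn with `<polygon>`. Its stroke #ff00ff means engrave at S317, F3259. After flipping Y the toolpath is (82.28,35.52) → (225.82,30.36) → (46.85,35.14) → (136.32,56.85) → (224.78,57.24) → (82.28,35.52), returning to the start.

; LightBurn 1.7.01
; GRBL device profile, absolute coords
G21
G90
G0 X113.92 Y37.38
M4 S536
G1 X134.56 Y32.14 F1620
G1 X166.20 Y27.79 F1620
G1 X192.03 Y23.15 F1620
G1 X195.24 Y17.04 F1620
M5
G0 X82.28 Y35.52
M4 S317
G1 X225.82 Y30.36 F3259
G1 X46.85 Y35.14 F3259
G1 X136.32 Y56.85 F3259
G1 X224.78 Y57.24 F3259
G1 X82.28 Y35.52 F3259
M5
G0 X0.00 Y0.00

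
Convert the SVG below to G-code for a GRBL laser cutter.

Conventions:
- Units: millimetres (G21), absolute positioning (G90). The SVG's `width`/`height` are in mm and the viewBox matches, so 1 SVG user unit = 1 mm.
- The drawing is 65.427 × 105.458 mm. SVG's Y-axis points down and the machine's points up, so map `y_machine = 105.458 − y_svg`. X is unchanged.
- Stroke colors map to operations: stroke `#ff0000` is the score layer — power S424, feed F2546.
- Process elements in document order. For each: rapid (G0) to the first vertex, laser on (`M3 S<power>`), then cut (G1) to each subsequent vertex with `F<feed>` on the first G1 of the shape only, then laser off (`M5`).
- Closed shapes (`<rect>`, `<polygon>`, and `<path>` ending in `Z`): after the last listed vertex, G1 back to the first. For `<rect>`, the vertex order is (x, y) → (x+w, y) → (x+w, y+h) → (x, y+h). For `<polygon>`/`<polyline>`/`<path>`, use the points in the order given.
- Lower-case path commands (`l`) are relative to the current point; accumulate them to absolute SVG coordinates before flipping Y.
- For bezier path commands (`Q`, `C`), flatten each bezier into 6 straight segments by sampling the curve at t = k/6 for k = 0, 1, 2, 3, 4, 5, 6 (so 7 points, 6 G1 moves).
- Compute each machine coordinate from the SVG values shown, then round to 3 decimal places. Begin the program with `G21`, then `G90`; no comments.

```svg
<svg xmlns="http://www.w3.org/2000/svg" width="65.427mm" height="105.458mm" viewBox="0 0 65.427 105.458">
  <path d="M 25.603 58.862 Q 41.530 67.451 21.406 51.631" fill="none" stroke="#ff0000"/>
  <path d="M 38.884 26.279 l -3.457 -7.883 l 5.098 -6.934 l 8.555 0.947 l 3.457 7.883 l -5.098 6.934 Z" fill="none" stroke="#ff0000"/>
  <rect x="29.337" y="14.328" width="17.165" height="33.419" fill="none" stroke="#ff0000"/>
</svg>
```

G21
G90
G0 X25.603 Y46.596
M3 S424
G1 X29.911 Y44.411 F2546
G1 X32.215 Y43.582
G1 X32.517 Y44.109
G1 X30.816 Y45.992
G1 X27.113 Y49.232
G1 X21.406 Y53.827
M5
G0 X38.884 Y79.179
M3 S424
G1 X35.427 Y87.062 F2546
G1 X40.525 Y93.996
G1 X49.080 Y93.049
G1 X52.537 Y85.166
G1 X47.439 Y78.232
G1 X38.884 Y79.179
M5
G0 X29.337 Y91.130
M3 S424
G1 X46.502 Y91.130 F2546
G1 X46.502 Y57.711
G1 X29.337 Y57.711
G1 X29.337 Y91.130
M5

1 u = 1 mm; y_m = 105.458 − y.

[1] `<path>` quadratic bezier, #ff0000→score S424 F2546: (25.603,46.596) → (29.911,44.411) → (32.215,43.582) → (32.517,44.109) → (30.816,45.992) → (27.113,49.232) → (21.406,53.827)

[2] `<path>` regular polygon, #ff0000→score S424 F2546: (38.884,79.179) → (35.427,87.062) → (40.525,93.996) → (49.080,93.049) → (52.537,85.166) → (47.439,78.232) → (38.884,79.179) (closed)

[3] `<rect>` rectangle, #ff0000→score S424 F2546: (29.337,91.130) → (46.502,91.130) → (46.502,57.711) → (29.337,57.711) → (29.337,91.130) (closed)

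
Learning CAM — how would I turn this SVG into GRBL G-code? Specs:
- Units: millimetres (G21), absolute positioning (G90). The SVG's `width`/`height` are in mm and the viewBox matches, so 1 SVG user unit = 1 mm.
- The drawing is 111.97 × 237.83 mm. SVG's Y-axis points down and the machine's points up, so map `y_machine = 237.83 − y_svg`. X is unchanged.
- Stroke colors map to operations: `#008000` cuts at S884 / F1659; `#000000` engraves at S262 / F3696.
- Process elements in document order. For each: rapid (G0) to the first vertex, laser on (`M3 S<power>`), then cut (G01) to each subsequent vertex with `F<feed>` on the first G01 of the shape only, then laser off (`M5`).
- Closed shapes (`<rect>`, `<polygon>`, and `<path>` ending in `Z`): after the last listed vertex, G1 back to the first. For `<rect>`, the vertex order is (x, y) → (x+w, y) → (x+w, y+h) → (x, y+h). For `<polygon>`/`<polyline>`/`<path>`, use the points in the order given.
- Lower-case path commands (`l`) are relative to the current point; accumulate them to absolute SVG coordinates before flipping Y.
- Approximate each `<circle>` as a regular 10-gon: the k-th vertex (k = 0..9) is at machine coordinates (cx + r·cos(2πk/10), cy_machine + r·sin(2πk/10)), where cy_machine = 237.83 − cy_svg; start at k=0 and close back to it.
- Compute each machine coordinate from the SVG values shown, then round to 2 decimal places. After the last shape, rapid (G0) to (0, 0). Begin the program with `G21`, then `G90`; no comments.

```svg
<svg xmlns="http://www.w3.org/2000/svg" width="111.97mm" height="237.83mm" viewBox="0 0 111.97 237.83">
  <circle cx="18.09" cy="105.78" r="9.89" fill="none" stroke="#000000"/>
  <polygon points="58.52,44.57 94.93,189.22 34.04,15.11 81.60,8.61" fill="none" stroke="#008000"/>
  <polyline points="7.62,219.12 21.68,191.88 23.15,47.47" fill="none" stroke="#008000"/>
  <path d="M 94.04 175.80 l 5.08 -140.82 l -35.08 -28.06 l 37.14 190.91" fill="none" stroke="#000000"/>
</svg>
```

1 u = 1 mm; y_m = 237.83 − y.

[1] `<circle>` circle, #000000→engrave S262 F3696: (27.98,132.05) → (26.09,137.86) → (21.15,141.46) → (15.03,141.46) → (10.09,137.86) → (8.20,132.05) → (10.09,126.24) → (15.03,122.64) → (21.15,122.64) → (26.09,126.24) → (27.98,132.05) (closed)

[2] `<polygon>` closed polygon, #008000→cut S884 F1659: (58.52,193.26) → (94.93,48.61) → (34.04,222.72) → (81.60,229.22) → (58.52,193.26) (closed)

[3] `<polyline>` open polyline, #008000→cut S884 F1659: (7.62,18.71) → (21.68,45.95) → (23.15,190.36)

[4] `<path>` open polyline, #000000→engrave S262 F3696: (94.04,62.03) → (99.12,202.85) → (64.04,230.91) → (101.18,40.00)

G21
G90
G0 X27.98 Y132.05
M3 S262
G01 X26.09 Y137.86 F3696
G01 X21.15 Y141.46
G01 X15.03 Y141.46
G01 X10.09 Y137.86
G01 X8.20 Y132.05
G01 X10.09 Y126.24
G01 X15.03 Y122.64
G01 X21.15 Y122.64
G01 X26.09 Y126.24
G01 X27.98 Y132.05
M5
G0 X58.52 Y193.26
M3 S884
G01 X94.93 Y48.61 F1659
G01 X34.04 Y222.72
G01 X81.60 Y229.22
G01 X58.52 Y193.26
M5
G0 X7.62 Y18.71
M3 S884
G01 X21.68 Y45.95 F1659
G01 X23.15 Y190.36
M5
G0 X94.04 Y62.03
M3 S262
G01 X99.12 Y202.85 F3696
G01 X64.04 Y230.91
G01 X101.18 Y40.00
M5
G0 X0.00 Y0.00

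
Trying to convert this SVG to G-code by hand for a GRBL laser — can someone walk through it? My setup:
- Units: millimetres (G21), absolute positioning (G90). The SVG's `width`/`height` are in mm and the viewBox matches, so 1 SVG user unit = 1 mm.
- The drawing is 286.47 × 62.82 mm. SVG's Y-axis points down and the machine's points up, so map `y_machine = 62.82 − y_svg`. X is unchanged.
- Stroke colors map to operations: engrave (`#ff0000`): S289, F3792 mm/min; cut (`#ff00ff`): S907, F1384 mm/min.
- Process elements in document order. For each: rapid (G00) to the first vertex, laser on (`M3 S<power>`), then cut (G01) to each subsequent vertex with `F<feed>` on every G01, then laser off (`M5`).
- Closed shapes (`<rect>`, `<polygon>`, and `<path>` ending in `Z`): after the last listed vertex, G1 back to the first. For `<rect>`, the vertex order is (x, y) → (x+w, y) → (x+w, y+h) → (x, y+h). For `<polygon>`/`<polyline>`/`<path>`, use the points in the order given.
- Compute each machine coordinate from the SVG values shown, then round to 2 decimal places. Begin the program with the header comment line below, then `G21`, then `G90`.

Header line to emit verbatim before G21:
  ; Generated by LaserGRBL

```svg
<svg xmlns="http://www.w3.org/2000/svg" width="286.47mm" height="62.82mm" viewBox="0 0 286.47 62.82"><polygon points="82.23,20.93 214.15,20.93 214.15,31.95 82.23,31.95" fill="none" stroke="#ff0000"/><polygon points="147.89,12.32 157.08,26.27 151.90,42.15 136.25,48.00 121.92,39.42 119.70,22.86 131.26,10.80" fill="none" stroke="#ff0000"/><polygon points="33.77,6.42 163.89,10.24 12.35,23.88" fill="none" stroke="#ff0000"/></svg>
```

1 u = 1 mm; y_m = 62.82 − y.

[1] `<polygon>` rectangle, #ff0000→engrave S289 F3792: (82.23,41.89) → (214.15,41.89) → (214.15,30.87) → (82.23,30.87) → (82.23,41.89) (closed)

[2] `<polygon>` regular polygon, #ff0000→engrave S289 F3792: (147.89,50.50) → (157.08,36.55) → (151.90,20.67) → (136.25,14.82) → (121.92,23.40) → (119.70,39.96) → (131.26,52.02) → (147.89,50.50) (closed)

[3] `<polygon>` closed polygon, #ff0000→engrave S289 F3792: (33.77,56.40) → (163.89,52.58) → (12.35,38.94) → (33.77,56.40) (closed)

; Generated by LaserGRBL
G21
G90
G00 X82.23 Y41.89
M3 S289
G01 X214.15 Y41.89 F3792
G01 X214.15 Y30.87 F3792
G01 X82.23 Y30.87 F3792
G01 X82.23 Y41.89 F3792
M5
G00 X147.89 Y50.50
M3 S289
G01 X157.08 Y36.55 F3792
G01 X151.90 Y20.67 F3792
G01 X136.25 Y14.82 F3792
G01 X121.92 Y23.40 F3792
G01 X119.70 Y39.96 F3792
G01 X131.26 Y52.02 F3792
G01 X147.89 Y50.50 F3792
M5
G00 X33.77 Y56.40
M3 S289
G01 X163.89 Y52.58 F3792
G01 X12.35 Y38.94 F3792
G01 X33.77 Y56.40 F3792
M5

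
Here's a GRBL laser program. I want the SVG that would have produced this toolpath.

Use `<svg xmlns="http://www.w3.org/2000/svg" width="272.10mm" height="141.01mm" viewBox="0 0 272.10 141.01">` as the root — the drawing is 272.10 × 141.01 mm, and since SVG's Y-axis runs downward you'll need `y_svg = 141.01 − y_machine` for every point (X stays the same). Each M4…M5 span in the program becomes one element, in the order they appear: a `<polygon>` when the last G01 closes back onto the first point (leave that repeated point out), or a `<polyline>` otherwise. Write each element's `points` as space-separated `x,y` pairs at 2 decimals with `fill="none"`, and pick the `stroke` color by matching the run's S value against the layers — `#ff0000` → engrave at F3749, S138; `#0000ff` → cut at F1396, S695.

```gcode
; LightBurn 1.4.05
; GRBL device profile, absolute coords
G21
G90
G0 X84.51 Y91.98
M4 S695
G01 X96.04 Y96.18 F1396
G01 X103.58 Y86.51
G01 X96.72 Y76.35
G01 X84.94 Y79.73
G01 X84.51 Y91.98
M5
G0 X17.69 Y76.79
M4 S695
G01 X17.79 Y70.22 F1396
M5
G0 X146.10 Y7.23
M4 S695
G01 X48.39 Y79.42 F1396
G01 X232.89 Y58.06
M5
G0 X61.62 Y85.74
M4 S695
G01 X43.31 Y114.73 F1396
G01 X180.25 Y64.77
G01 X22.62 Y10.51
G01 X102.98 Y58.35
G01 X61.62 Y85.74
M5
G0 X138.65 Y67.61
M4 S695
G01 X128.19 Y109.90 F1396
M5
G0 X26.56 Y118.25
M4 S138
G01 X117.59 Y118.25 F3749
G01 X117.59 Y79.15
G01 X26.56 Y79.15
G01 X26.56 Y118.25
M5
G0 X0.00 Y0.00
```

y_svg = 141.01 − y_m.

[1] S695→`#0000ff` (cut); closed run; points: 84.51,49.03 96.04,44.83 103.58,54.50 96.72,64.66 84.94,61.28

[2] S695→`#0000ff` (cut); open run; points: 17.69,64.22 17.79,70.79

[3] S695→`#0000ff` (cut); open run; points: 146.10,133.78 48.39,61.59 232.89,82.95

[4] S695→`#0000ff` (cut); closed run; points: 61.62,55.27 43.31,26.28 180.25,76.24 22.62,130.50 102.98,82.66

[5] S695→`#0000ff` (cut); open run; points: 138.65,73.40 128.19,31.11

[6] S138→`#ff0000` (engrave); closed run; points: 26.56,22.76 117.59,22.76 117.59,61.86 26.56,61.86

<svg xmlns="http://www.w3.org/2000/svg" width="272.10mm" height="141.01mm" viewBox="0 0 272.10 141.01">
  <polygon points="84.51,49.03 96.04,44.83 103.58,54.50 96.72,64.66 84.94,61.28" fill="none" stroke="#0000ff"/>
  <polyline points="17.69,64.22 17.79,70.79" fill="none" stroke="#0000ff"/>
  <polyline points="146.10,133.78 48.39,61.59 232.89,82.95" fill="none" stroke="#0000ff"/>
  <polygon points="61.62,55.27 43.31,26.28 180.25,76.24 22.62,130.50 102.98,82.66" fill="none" stroke="#0000ff"/>
  <polyline points="138.65,73.40 128.19,31.11" fill="none" stroke="#0000ff"/>
  <polygon points="26.56,22.76 117.59,22.76 117.59,61.86 26.56,61.86" fill="none" stroke="#ff0000"/>
</svg>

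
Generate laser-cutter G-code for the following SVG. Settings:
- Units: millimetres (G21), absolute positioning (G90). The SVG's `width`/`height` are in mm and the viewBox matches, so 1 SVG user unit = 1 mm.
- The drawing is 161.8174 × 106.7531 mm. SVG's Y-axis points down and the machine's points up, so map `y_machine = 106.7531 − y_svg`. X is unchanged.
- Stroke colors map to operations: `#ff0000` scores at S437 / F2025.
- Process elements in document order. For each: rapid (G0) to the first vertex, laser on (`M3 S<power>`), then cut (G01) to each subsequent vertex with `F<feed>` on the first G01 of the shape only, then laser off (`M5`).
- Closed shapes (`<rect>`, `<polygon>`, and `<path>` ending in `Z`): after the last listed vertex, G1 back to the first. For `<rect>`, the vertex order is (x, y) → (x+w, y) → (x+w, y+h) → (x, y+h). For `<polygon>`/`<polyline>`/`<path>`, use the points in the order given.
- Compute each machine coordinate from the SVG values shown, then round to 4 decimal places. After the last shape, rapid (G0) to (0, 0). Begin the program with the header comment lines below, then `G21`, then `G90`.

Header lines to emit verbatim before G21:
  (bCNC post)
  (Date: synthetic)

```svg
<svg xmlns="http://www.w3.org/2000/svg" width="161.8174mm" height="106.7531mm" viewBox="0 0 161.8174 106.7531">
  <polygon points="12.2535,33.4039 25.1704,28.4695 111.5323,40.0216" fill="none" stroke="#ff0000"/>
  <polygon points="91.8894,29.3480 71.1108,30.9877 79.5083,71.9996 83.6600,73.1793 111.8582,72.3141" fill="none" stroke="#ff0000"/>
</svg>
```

(bCNC post)
(Date: synthetic)
G21
G90
G0 X12.2535 Y73.3492
M3 S437
G01 X25.1704 Y78.2836 F2025
G01 X111.5323 Y66.7315
G01 X12.2535 Y73.3492
M5
G0 X91.8894 Y77.4051
M3 S437
G01 X71.1108 Y75.7654 F2025
G01 X79.5083 Y34.7535
G01 X83.6600 Y33.5738
G01 X111.8582 Y34.4390
G01 X91.8894 Y77.4051
M5
G0 X0.0000 Y0.0000

Since the viewBox matches the mm dimensions, user units are millimetres directly. The only transform is the Y-flip y_m = 106.7531 − y_svg.

Shape 1 is a closed polygon drawn with `<polygon>`. Its stroke #ff0000 means score at S437, F2025. After flipping Y the toolpath is (12.2535,73.3492) → (25.1704,78.2836) → (111.5323,66.7315) → (12.2535,73.3492), returning to the start.

Shape 2 is a closed polygon drawn with `<polygon>`. Its stroke #ff0000 means score at S437, F2025. After flipping Y the toolpath is (91.8894,77.4051) → (71.1108,75.7654) → (79.5083,34.7535) → (83.6600,33.5738) → (111.8582,34.4390) → (91.8894,77.4051), returning to the start.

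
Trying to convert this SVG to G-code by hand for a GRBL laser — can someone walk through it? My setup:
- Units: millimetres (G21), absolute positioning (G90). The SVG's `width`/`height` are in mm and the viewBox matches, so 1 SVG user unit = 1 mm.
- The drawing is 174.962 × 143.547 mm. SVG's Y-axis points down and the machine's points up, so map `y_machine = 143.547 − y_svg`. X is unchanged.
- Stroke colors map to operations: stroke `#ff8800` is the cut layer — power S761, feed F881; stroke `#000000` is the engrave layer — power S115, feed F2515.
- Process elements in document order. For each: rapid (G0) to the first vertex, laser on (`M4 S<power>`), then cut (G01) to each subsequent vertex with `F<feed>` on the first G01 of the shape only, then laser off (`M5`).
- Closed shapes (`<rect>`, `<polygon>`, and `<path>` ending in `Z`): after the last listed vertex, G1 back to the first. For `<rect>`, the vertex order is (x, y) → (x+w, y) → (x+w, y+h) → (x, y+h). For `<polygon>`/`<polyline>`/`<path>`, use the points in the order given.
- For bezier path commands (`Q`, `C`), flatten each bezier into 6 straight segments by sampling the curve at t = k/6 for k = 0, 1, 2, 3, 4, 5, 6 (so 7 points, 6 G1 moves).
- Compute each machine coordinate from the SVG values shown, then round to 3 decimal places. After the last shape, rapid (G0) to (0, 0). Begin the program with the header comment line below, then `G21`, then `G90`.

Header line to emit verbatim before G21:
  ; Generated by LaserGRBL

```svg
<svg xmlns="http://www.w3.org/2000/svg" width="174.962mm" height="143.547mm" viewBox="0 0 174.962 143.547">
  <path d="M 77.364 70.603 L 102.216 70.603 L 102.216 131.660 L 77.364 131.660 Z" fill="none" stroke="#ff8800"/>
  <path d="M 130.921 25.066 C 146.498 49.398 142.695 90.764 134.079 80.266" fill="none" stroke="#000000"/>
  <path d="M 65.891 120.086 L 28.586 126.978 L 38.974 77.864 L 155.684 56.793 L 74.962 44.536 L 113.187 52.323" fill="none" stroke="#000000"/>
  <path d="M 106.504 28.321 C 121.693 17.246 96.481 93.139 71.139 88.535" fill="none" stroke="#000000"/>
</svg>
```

viewBox `0 0 174.962 143.547` with mm width/height → 1 unit = 1 mm. Flip: y_m = 143.547 − y_svg.

**Shape 1** — `<path>` rectangle, stroke `#ff8800` → cut (S761, F881). Machine vertices: (77.364,72.944) → (102.216,72.944) → (102.216,11.887) → (77.364,11.887) → (77.364,72.944). Closed: final G1 returns to the first vertex.

**Shape 2** — `<path>` cubic bezier, stroke `#000000` → engrave (S115, F2515). Control points (SVG): P0=(130.921,25.066), P1=(146.498,49.398), P2=(142.695,90.764), P3=(134.079,80.266); sampled at t=k/6. Machine vertices: (130.921,118.481) → (137.162,105.214) → (140.578,91.023) → (141.572,77.820) → (140.551,67.519) → (137.918,62.035) → (134.079,63.281). Open path.

**Shape 3** — `<path>` open polyline, stroke `#000000` → engrave (S115, F2515). Machine vertices: (65.891,23.461) → (28.586,16.569) → (38.974,65.683) → (155.684,86.754) → (74.962,99.011) → (113.187,91.224). Open path.

**Shape 4** — `<path>` cubic bezier, stroke `#000000` → engrave (S115, F2515). Control points (SVG): P0=(106.504,28.321), P1=(121.693,17.246), P2=(96.481,93.139), P3=(71.139,88.535); sampled at t=k/6. Machine vertices: (106.504,115.226) → (110.918,114.291) → (109.718,103.514) → (104.021,87.546) → (94.946,71.038) → (83.613,58.643) → (71.139,55.012). Open path.

; Generated by LaserGRBL
G21
G90
G0 X77.364 Y72.944
M4 S761
G01 X102.216 Y72.944 F881
G01 X102.216 Y11.887
G01 X77.364 Y11.887
G01 X77.364 Y72.944
M5
G0 X130.921 Y118.481
M4 S115
G01 X137.162 Y105.214 F2515
G01 X140.578 Y91.023
G01 X141.572 Y77.820
G01 X140.551 Y67.519
G01 X137.918 Y62.035
G01 X134.079 Y63.281
M5
G0 X65.891 Y23.461
M4 S115
G01 X28.586 Y16.569 F2515
G01 X38.974 Y65.683
G01 X155.684 Y86.754
G01 X74.962 Y99.011
G01 X113.187 Y91.224
M5
G0 X106.504 Y115.226
M4 S115
G01 X110.918 Y114.291 F2515
G01 X109.718 Y103.514
G01 X104.021 Y87.546
G01 X94.946 Y71.038
G01 X83.613 Y58.643
G01 X71.139 Y55.012
M5
G0 X0.000 Y0.000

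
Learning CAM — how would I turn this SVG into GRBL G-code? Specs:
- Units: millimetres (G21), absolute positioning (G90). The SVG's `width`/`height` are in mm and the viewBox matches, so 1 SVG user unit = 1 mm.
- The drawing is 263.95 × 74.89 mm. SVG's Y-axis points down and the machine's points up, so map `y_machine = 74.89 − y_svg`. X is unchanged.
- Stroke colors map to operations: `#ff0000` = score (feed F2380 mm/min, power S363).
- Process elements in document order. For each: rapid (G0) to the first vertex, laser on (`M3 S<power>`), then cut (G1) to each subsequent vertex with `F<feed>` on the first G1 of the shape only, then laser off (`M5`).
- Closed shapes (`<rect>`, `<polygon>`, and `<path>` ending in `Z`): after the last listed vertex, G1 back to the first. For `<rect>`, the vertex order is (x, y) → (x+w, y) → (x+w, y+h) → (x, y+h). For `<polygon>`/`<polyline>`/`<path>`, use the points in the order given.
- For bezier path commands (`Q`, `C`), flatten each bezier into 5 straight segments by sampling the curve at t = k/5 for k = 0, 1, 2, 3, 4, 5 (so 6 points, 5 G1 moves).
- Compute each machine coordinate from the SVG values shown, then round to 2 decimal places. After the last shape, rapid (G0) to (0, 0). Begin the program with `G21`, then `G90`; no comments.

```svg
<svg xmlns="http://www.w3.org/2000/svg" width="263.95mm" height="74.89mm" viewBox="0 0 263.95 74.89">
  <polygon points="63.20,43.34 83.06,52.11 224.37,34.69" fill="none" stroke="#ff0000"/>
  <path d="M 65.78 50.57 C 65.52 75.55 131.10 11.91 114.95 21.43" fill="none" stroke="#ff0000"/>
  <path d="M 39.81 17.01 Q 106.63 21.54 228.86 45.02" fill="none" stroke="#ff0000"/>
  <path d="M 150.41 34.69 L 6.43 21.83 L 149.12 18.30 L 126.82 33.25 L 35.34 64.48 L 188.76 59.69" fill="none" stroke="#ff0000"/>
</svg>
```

viewBox `0 0 263.95 74.89` with mm width/height → 1 unit = 1 mm. Flip: y_m = 74.89 − y_svg.

**Shape 1** — `<polygon>` closed polygon, stroke `#ff0000` → score (S363, F2380). Machine vertices: (63.20,31.55) → (83.06,22.78) → (224.37,40.20) → (63.20,31.55). Closed: final G1 returns to the first vertex.

**Shape 2** — `<path>` cubic bezier, stroke `#ff0000` → score (S363, F2380). Control points (SVG): P0=(65.78,50.57), P1=(65.52,75.55), P2=(131.10,11.91), P3=(114.95,21.43); sampled at t=k/5. Machine vertices: (65.78,24.32) → (72.34,18.67) → (87.63,26.53) → (104.54,40.12) → (116.01,51.69) → (114.95,53.46). Open path.

**Shape 3** — `<path>` quadratic bezier, stroke `#ff0000` → score (S363, F2380). Control points (SVG): P0=(39.81,17.01), P1=(106.63,21.54), P2=(228.86,45.02); sampled at t=k/5. Machine vertices: (39.81,57.88) → (68.75,55.31) → (102.13,51.22) → (139.94,45.62) → (182.18,38.50) → (228.86,29.87). Open path.

**Shape 4** — `<path>` open polyline, stroke `#ff0000` → score (S363, F2380). Machine vertices: (150.41,40.20) → (6.43,53.06) → (149.12,56.59) → (126.82,41.64) → (35.34,10.41) → (188.76,15.20). Open path.

G21
G90
G0 X63.20 Y31.55
M3 S363
G1 X83.06 Y22.78 F2380
G1 X224.37 Y40.20
G1 X63.20 Y31.55
M5
G0 X65.78 Y24.32
M3 S363
G1 X72.34 Y18.67 F2380
G1 X87.63 Y26.53
G1 X104.54 Y40.12
G1 X116.01 Y51.69
G1 X114.95 Y53.46
M5
G0 X39.81 Y57.88
M3 S363
G1 X68.75 Y55.31 F2380
G1 X102.13 Y51.22
G1 X139.94 Y45.62
G1 X182.18 Y38.50
G1 X228.86 Y29.87
M5
G0 X150.41 Y40.20
M3 S363
G1 X6.43 Y53.06 F2380
G1 X149.12 Y56.59
G1 X126.82 Y41.64
G1 X35.34 Y10.41
G1 X188.76 Y15.20
M5
G0 X0.00 Y0.00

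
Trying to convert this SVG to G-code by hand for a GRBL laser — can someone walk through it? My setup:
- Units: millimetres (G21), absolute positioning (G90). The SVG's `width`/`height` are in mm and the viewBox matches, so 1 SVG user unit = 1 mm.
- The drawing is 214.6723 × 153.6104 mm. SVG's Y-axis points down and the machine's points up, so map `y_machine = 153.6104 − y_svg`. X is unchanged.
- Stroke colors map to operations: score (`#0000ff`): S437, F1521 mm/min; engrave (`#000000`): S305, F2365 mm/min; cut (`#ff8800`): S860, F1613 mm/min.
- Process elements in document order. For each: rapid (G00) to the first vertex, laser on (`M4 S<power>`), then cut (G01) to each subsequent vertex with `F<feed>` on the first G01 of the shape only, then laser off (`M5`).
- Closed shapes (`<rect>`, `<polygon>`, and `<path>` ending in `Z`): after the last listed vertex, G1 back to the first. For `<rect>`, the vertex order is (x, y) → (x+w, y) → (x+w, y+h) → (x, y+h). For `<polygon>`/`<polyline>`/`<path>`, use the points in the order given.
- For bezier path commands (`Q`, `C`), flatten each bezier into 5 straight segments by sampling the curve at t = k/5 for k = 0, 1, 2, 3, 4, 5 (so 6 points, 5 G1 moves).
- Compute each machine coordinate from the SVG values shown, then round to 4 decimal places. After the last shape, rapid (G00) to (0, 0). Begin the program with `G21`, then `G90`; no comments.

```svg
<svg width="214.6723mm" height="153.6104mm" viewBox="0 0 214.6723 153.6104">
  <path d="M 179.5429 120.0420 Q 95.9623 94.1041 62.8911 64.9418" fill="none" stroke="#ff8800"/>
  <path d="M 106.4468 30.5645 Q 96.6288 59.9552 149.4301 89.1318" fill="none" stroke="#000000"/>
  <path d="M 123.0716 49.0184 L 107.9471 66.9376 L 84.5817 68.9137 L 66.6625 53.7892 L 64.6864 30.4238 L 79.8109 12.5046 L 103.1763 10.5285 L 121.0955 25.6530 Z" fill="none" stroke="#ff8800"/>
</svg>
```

G21
G90
G00 X179.5429 Y33.5684
M4 S860
G01 X148.1310 Y44.0725 F1613
G01 X120.7599 Y54.8346
G01 X97.4296 Y65.8547
G01 X78.1400 Y77.1327
G01 X62.8911 Y88.6686
M5
G00 X106.4468 Y123.0459
M4 S305
G01 X105.0244 Y111.2982 F2365
G01 X108.6115 Y99.5676
G01 X117.2081 Y87.8541
G01 X130.8144 Y76.1578
G01 X149.4301 Y64.4786
M5
G00 X123.0716 Y104.5920
M4 S860
G01 X107.9471 Y86.6728 F1613
G01 X84.5817 Y84.6967
G01 X66.6625 Y99.8212
G01 X64.6864 Y123.1866
G01 X79.8109 Y141.1058
G01 X103.1763 Y143.0819
G01 X121.0955 Y127.9574
G01 X123.0716 Y104.5920
M5
G00 X0.0000 Y0.0000

Since the viewBox matches the mm dimensions, user units are millimetres directly. The only transform is the Y-flip y_m = 153.6104 − y_svg.

Shape 1 is a quadratic bezier drawn with `<path>`. Its stroke #ff8800 means cut at S860, F1613. After flipping Y the toolpath is (179.5429,33.5684) → (148.1310,44.0725) → (120.7599,54.8346) → (97.4296,65.8547) → (78.1400,77.1327) → (62.8911,88.6686).

Shape 2 is a quadratic bezier drawn with `<path>`. Its stroke #000000 means engrave at S305, F2365. After flipping Y the toolpath is (106.4468,123.0459) → (105.0244,111.2982) → (108.6115,99.5676) → (117.2081,87.8541) → (130.8144,76.1578) → (149.4301,64.4786).

Shape 3 is a regular polygon drawn with `<path>`. Its stroke #ff8800 means cut at S860, F1613. After flipping Y the toolpath is (123.0716,104.5920) → (107.9471,86.6728) → (84.5817,84.6967) → (66.6625,99.8212) → (64.6864,123.1866) → (79.8109,141.1058) → (103.1763,143.0819) → (121.0955,127.9574) → (123.0716,104.5920), returning to the start.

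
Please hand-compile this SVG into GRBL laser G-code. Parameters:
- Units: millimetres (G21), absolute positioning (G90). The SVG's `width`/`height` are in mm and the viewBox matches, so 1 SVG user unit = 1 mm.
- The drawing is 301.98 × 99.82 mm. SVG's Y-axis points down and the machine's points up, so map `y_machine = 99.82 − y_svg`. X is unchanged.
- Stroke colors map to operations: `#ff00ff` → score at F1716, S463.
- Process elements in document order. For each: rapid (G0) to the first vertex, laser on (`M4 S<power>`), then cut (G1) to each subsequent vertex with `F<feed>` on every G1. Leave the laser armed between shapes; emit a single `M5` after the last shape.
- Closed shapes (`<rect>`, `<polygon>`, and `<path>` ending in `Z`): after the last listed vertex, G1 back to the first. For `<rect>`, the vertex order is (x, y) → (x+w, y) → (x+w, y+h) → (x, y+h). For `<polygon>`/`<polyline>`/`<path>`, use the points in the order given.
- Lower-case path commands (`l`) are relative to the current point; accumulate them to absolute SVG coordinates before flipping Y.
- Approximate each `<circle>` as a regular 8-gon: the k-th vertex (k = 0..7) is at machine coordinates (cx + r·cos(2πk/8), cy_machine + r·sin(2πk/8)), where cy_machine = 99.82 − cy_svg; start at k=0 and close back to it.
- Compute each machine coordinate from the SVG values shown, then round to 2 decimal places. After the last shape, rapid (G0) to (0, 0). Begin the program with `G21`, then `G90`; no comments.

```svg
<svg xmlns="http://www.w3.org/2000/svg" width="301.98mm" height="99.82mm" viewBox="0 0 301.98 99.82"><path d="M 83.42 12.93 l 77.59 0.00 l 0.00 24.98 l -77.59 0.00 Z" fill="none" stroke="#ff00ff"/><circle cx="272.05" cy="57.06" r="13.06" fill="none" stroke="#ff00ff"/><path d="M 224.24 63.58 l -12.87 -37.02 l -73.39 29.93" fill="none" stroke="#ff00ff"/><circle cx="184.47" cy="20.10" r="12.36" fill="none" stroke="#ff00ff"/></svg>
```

G21
G90
G0 X83.42 Y86.89
M4 S463
G1 X161.01 Y86.89 F1716
G1 X161.01 Y61.91 F1716
G1 X83.42 Y61.91 F1716
G1 X83.42 Y86.89 F1716
G0 X285.11 Y42.76
M4 S463
G1 X281.28 Y51.99 F1716
G1 X272.05 Y55.82 F1716
G1 X262.82 Y51.99 F1716
G1 X258.99 Y42.76 F1716
G1 X262.82 Y33.53 F1716
G1 X272.05 Y29.70 F1716
G1 X281.28 Y33.53 F1716
G1 X285.11 Y42.76 F1716
G0 X224.24 Y36.24
M4 S463
G1 X211.37 Y73.26 F1716
G1 X137.98 Y43.33 F1716
G0 X196.83 Y79.72
M4 S463
G1 X193.21 Y88.46 F1716
G1 X184.47 Y92.08 F1716
G1 X175.73 Y88.46 F1716
G1 X172.11 Y79.72 F1716
G1 X175.73 Y70.98 F1716
G1 X184.47 Y67.36 F1716
G1 X193.21 Y70.98 F1716
G1 X196.83 Y79.72 F1716
M5
G0 X0.00 Y0.00

viewBox `0 0 301.98 99.82` with mm width/height → 1 unit = 1 mm. Flip: y_m = 99.82 − y_svg.

**Shape 1** — `<path>` rectangle, stroke `#ff00ff` → score (S463, F1716). Machine vertices: (83.42,86.89) → (161.01,86.89) → (161.01,61.91) → (83.42,61.91) → (83.42,86.89). Closed: final G1 returns to the first vertex.

**Shape 2** — `<circle>` circle, stroke `#ff00ff` → score (S463, F1716). Machine vertices: (285.11,42.76) → (281.28,51.99) → (272.05,55.82) → (262.82,51.99) → (258.99,42.76) → (262.82,33.53) → (272.05,29.70) → (281.28,33.53) → (285.11,42.76). Closed: final G1 returns to the first vertex.

**Shape 3** — `<path>` open polyline, stroke `#ff00ff` → score (S463, F1716). Machine vertices: (224.24,36.24) → (211.37,73.26) → (137.98,43.33). Open path.

**Shape 4** — `<circle>` circle, stroke `#ff00ff` → score (S463, F1716). Machine vertices: (196.83,79.72) → (193.21,88.46) → (184.47,92.08) → (175.73,88.46) → (172.11,79.72) → (175.73,70.98) → (184.47,67.36) → (193.21,70.98) → (196.83,79.72). Closed: final G1 returns to the first vertex.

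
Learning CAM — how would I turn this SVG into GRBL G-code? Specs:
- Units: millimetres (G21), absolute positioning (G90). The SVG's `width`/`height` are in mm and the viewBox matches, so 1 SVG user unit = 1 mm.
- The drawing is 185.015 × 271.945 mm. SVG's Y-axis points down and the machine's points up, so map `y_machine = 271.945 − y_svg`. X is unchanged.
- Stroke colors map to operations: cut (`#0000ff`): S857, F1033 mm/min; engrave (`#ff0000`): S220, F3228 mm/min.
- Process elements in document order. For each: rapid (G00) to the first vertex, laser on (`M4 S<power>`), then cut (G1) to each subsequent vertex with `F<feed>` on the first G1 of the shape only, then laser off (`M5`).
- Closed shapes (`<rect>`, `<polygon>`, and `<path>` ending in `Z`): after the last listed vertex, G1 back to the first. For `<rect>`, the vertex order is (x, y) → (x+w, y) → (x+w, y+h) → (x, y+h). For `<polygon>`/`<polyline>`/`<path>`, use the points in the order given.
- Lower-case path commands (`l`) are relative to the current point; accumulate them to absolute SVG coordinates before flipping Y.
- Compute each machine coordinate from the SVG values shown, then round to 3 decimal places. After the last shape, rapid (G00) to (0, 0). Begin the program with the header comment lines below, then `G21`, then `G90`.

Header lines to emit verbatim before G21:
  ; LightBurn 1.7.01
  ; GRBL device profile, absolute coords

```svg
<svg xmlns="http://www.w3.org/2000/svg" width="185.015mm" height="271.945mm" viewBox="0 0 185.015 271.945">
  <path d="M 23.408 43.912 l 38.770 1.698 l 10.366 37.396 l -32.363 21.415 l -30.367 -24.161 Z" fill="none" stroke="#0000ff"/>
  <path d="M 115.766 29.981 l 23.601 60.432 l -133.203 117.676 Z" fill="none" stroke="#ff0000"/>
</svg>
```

; LightBurn 1.7.01
; GRBL device profile, absolute coords
G21
G90
G00 X23.408 Y228.033
M4 S857
G1 X62.178 Y226.335 F1033
G1 X72.544 Y188.939
G1 X40.181 Y167.524
G1 X9.814 Y191.685
G1 X23.408 Y228.033
M5
G00 X115.766 Y241.964
M4 S220
G1 X139.367 Y181.532 F3228
G1 X6.164 Y63.856
G1 X115.766 Y241.964
M5
G00 X0.000 Y0.000

viewBox `0 0 185.015 271.945` with mm width/height → 1 unit = 1 mm. Flip: y_m = 271.945 − y_svg.

**Shape 1** — `<path>` regular polygon, stroke `#0000ff` → cut (S857, F1033). Machine vertices: (23.408,228.033) → (62.178,226.335) → (72.544,188.939) → (40.181,167.524) → (9.814,191.685) → (23.408,228.033). Closed: final G1 returns to the first vertex.

**Shape 2** — `<path>` closed polygon, stroke `#ff0000` → engrave (S220, F3228). Machine vertices: (115.766,241.964) → (139.367,181.532) → (6.164,63.856) → (115.766,241.964). Closed: final G1 returns to the first vertex.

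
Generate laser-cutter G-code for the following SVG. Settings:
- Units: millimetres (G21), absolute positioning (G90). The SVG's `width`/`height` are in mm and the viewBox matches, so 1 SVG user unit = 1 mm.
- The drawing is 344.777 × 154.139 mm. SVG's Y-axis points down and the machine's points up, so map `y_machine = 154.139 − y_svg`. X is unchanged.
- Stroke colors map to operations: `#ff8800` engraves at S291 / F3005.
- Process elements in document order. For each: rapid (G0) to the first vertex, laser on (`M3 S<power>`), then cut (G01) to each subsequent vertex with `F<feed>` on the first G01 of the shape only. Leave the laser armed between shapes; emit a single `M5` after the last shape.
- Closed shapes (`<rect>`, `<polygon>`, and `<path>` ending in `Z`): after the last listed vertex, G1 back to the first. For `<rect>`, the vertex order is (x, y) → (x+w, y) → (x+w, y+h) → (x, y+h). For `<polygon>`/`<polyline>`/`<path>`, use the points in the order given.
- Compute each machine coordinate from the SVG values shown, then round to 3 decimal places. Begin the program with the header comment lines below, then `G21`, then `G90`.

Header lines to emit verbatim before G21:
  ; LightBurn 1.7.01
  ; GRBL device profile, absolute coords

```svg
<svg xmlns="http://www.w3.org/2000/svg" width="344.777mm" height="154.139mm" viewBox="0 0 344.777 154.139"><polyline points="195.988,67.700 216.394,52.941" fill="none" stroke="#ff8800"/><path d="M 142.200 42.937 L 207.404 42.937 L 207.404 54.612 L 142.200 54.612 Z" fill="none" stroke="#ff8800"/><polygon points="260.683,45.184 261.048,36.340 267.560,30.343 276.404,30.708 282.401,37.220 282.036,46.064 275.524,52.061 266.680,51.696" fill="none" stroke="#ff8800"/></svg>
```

; LightBurn 1.7.01
; GRBL device profile, absolute coords
G21
G90
G0 X195.988 Y86.439
M3 S291
G01 X216.394 Y101.198 F3005
G0 X142.200 Y111.202
M3 S291
G01 X207.404 Y111.202 F3005
G01 X207.404 Y99.527
G01 X142.200 Y99.527
G01 X142.200 Y111.202
G0 X260.683 Y108.955
M3 S291
G01 X261.048 Y117.799 F3005
G01 X267.560 Y123.796
G01 X276.404 Y123.431
G01 X282.401 Y116.919
G01 X282.036 Y108.075
G01 X275.524 Y102.078
G01 X266.680 Y102.443
G01 X260.683 Y108.955
M5

1 u = 1 mm; y_m = 154.139 − y.

[1] `<polyline>` line segment, #ff8800→engrave S291 F3005: (195.988,86.439) → (216.394,101.198)

[2] `<path>` rectangle, #ff8800→engrave S291 F3005: (142.200,111.202) → (207.404,111.202) → (207.404,99.527) → (142.200,99.527) → (142.200,111.202) (closed)

[3] `<polygon>` regular polygon, #ff8800→engrave S291 F3005: (260.683,108.955) → (261.048,117.799) → (267.560,123.796) → (276.404,123.431) → (282.401,116.919) → (282.036,108.075) → (275.524,102.078) → (266.680,102.443) → (260.683,108.955) (closed)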